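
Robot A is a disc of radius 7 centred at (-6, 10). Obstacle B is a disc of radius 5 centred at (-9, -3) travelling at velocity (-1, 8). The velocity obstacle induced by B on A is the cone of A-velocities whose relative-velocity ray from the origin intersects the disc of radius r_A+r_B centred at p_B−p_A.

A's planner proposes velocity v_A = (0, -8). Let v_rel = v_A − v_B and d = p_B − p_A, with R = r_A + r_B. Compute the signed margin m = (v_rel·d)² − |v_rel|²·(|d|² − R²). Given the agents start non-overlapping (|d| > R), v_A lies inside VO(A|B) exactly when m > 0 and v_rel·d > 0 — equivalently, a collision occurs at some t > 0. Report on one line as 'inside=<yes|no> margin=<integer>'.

d = (-3, -13),  |d|² = 178;  R = 7+5 = 12,  c = 178−12² = 34
v_rel = (1, -16),  |v_rel|² = 257;  v_rel·d = (1)·(-3) + (-16)·(-13) = 205
257·t² − 410·t + 34 = 0  ⇒  m = 205² − 257·34 = 33287
m = 33287 > 0,  v_rel·d = 205 > 0  ⇒  inside

inside=yes margin=33287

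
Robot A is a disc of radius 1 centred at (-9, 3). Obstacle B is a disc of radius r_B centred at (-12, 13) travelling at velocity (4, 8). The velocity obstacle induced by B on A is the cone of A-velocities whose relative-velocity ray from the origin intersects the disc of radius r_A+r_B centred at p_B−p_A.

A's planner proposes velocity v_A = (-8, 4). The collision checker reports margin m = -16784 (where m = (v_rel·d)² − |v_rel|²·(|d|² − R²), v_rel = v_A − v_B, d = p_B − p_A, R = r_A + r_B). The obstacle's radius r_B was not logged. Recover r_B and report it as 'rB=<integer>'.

m = -16784
d = (-3, 10);  v_rel = (-12, -4),  |v_rel|² = 160
v_rel×d = (-12)·(10) − (-4)·(-3) = -132
since m = R²·160 − (-132)²:  R² = (17424 + -16784) / 160 = 4
R = √4 = 2  ⇒  r_B = 2 − 1 = 1

rB=1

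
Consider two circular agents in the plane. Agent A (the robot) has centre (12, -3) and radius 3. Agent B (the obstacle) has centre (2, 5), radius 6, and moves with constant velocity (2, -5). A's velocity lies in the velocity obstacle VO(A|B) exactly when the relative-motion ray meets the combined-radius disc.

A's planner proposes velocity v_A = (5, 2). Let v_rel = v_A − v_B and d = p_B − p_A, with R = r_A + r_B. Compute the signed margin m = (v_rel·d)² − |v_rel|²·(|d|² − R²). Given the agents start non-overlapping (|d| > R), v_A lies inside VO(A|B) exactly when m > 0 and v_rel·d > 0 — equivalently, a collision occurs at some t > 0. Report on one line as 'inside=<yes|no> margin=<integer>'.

d = (-10, 8),  |d|² = 164;  R = 3+6 = 9,  c = 164−9² = 83
v_rel = (3, 7),  |v_rel|² = 58;  v_rel·d = (3)·(-10) + (7)·(8) = 26
58·t² − 52·t + 83 = 0  ⇒  m = 26² − 58·83 = -4138
m = -4138 < 0,  v_rel·d = 26 > 0  ⇒  outside

inside=no margin=-4138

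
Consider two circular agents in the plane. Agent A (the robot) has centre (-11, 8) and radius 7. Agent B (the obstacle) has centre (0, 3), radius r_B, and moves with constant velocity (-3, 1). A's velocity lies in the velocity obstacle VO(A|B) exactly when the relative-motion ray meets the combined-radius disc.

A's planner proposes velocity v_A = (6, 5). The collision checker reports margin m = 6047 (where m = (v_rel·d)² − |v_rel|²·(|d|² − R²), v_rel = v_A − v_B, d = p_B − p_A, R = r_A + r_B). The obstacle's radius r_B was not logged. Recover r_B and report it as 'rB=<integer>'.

m = 6047
d = (11, -5);  v_rel = (9, 4),  |v_rel|² = 97
v_rel×d = (9)·(-5) − (4)·(11) = -89
since m = R²·97 − (-89)²:  R² = (7921 + 6047) / 97 = 144
R = √144 = 12  ⇒  r_B = 12 − 7 = 5

rB=5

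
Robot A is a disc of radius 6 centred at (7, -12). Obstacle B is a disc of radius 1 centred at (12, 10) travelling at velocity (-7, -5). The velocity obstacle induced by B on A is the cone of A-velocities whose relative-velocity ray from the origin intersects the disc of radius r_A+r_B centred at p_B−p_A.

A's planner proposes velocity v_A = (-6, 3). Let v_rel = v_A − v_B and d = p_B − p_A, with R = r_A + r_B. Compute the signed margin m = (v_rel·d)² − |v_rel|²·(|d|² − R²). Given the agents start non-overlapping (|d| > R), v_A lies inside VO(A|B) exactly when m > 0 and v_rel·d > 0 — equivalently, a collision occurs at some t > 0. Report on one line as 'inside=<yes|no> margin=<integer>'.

d = (5, 22),  |d|² = 509;  R = 6+1 = 7,  c = 509−7² = 460
v_rel = (1, 8),  |v_rel|² = 65;  v_rel·d = (1)·(5) + (8)·(22) = 181
65·t² − 362·t + 460 = 0  ⇒  m = 181² − 65·460 = 2861
m = 2861 > 0,  v_rel·d = 181 > 0  ⇒  inside

inside=yes margin=2861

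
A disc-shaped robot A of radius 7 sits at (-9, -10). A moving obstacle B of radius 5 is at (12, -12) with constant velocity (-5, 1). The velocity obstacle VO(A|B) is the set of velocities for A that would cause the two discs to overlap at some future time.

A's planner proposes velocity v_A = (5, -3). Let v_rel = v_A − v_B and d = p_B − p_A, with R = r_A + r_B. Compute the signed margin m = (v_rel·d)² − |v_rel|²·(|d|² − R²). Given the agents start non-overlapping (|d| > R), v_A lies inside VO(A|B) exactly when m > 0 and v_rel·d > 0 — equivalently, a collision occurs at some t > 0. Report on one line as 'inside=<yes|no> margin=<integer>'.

d = (21, -2),  |d|² = 445;  R = 7+5 = 12,  c = 445−12² = 301
v_rel = (10, -4),  |v_rel|² = 116;  v_rel·d = (10)·(21) + (-4)·(-2) = 218
116·t² − 436·t + 301 = 0  ⇒  m = 218² − 116·301 = 12608
m = 12608 > 0,  v_rel·d = 218 > 0  ⇒  inside

inside=yes margin=12608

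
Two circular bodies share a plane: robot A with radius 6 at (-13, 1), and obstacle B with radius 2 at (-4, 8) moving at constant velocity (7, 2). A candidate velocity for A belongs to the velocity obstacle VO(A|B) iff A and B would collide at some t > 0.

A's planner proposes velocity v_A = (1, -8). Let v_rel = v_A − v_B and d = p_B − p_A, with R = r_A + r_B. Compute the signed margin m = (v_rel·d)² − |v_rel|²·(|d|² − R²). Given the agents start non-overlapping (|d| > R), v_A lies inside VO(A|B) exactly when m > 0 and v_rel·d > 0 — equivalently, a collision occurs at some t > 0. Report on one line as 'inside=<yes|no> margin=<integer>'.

d = (9, 7),  |d|² = 130;  R = 6+2 = 8,  c = 130−8² = 66
v_rel = (-6, -10),  |v_rel|² = 136;  v_rel·d = (-6)·(9) + (-10)·(7) = -124
136·t² + 248·t + 66 = 0  ⇒  m = (-124)² − 136·66 = 6400
m = 6400 > 0,  v_rel·d = -124 < 0  ⇒  outside

inside=no margin=6400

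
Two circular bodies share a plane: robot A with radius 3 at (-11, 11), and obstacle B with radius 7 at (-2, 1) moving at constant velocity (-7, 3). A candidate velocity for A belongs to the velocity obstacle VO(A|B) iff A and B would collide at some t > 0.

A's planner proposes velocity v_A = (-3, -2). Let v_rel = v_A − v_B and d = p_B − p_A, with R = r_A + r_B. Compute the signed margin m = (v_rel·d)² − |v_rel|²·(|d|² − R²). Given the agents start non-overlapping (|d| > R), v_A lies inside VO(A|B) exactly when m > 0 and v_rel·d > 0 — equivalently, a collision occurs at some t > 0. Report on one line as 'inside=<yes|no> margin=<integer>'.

d = (9, -10),  |d|² = 181;  R = 3+7 = 10,  c = 181−10² = 81
v_rel = (4, -5),  |v_rel|² = 41;  v_rel·d = (4)·(9) + (-5)·(-10) = 86
41·t² − 172·t + 81 = 0  ⇒  m = 86² − 41·81 = 4075
m = 4075 > 0,  v_rel·d = 86 > 0  ⇒  inside

inside=yes margin=4075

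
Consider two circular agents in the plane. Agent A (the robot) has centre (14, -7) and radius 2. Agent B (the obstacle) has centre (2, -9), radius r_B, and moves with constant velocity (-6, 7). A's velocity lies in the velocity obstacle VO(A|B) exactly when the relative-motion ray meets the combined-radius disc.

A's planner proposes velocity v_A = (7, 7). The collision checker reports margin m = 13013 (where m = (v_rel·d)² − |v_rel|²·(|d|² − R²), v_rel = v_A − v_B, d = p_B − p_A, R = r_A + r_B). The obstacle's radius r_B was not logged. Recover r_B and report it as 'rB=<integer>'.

m = 13013
d = (-12, -2);  v_rel = (13, 0),  |v_rel|² = 169
v_rel×d = (13)·(-2) − (0)·(-12) = -26
since m = R²·169 − (-26)²:  R² = (676 + 13013) / 169 = 81
R = √81 = 9  ⇒  r_B = 9 − 2 = 7

rB=7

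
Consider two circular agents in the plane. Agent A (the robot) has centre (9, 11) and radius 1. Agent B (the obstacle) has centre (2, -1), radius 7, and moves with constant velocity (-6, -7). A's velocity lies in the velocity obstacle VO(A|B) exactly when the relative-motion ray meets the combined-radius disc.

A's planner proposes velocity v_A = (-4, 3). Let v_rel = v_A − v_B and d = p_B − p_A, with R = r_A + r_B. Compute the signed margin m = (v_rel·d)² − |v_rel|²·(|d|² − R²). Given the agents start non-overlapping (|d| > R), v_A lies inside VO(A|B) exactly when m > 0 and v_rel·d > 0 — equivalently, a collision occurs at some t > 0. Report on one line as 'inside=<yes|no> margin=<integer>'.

d = (-7, -12),  |d|² = 193;  R = 1+7 = 8,  c = 193−8² = 129
v_rel = (2, 10),  |v_rel|² = 104;  v_rel·d = (2)·(-7) + (10)·(-12) = -134
104·t² + 268·t + 129 = 0  ⇒  m = (-134)² − 104·129 = 4540
m = 4540 > 0,  v_rel·d = -134 < 0  ⇒  outside

inside=no margin=4540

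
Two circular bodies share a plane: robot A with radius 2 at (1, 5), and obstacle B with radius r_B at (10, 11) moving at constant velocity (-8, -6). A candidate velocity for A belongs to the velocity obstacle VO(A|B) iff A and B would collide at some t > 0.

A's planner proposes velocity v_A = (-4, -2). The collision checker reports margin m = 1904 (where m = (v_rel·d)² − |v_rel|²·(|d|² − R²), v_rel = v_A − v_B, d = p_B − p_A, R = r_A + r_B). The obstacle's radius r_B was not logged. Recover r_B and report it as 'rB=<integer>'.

m = 1904
d = (9, 6);  v_rel = (4, 4),  |v_rel|² = 32
v_rel×d = (4)·(6) − (4)·(9) = -12
since m = R²·32 − (-12)²:  R² = (144 + 1904) / 32 = 64
R = √64 = 8  ⇒  r_B = 8 − 2 = 6

rB=6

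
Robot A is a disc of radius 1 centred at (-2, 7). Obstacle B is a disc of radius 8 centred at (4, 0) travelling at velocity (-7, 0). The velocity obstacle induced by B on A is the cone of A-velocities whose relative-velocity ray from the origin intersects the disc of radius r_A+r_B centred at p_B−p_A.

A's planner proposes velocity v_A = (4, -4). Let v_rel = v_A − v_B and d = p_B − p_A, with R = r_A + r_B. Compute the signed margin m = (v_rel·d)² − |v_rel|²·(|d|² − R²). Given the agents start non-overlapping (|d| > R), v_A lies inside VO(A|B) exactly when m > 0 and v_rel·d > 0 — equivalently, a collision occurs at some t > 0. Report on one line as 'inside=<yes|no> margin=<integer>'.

d = (6, -7),  |d|² = 85;  R = 1+8 = 9,  c = 85−9² = 4
v_rel = (11, -4),  |v_rel|² = 137;  v_rel·d = (11)·(6) + (-4)·(-7) = 94
137·t² − 188·t + 4 = 0  ⇒  m = 94² − 137·4 = 8288
m = 8288 > 0,  v_rel·d = 94 > 0  ⇒  inside

inside=yes margin=8288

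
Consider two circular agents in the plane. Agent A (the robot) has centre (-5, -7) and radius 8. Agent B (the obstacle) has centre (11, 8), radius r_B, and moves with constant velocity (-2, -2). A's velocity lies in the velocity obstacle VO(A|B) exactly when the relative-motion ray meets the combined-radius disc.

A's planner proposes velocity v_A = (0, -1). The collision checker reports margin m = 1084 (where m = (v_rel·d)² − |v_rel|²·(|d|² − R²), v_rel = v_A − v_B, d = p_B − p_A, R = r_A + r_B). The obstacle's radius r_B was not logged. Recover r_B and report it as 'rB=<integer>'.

m = 1084
d = (16, 15);  v_rel = (2, 1),  |v_rel|² = 5
v_rel×d = (2)·(15) − (1)·(16) = 14
since m = R²·5 − 14²:  R² = (196 + 1084) / 5 = 256
R = √256 = 16  ⇒  r_B = 16 − 8 = 8

rB=8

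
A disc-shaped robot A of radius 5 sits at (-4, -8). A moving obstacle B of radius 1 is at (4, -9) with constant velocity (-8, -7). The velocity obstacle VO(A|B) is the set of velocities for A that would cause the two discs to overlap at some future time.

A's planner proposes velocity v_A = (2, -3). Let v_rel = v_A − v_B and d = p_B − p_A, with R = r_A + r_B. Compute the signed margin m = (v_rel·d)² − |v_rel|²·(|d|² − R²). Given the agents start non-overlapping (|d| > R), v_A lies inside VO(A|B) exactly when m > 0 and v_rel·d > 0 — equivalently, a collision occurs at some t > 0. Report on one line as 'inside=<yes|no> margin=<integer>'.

d = (8, -1),  |d|² = 65;  R = 5+1 = 6,  c = 65−6² = 29
v_rel = (10, 4),  |v_rel|² = 116;  v_rel·d = (10)·(8) + (4)·(-1) = 76
116·t² − 152·t + 29 = 0  ⇒  m = 76² − 116·29 = 2412
m = 2412 > 0,  v_rel·d = 76 > 0  ⇒  inside

inside=yes margin=2412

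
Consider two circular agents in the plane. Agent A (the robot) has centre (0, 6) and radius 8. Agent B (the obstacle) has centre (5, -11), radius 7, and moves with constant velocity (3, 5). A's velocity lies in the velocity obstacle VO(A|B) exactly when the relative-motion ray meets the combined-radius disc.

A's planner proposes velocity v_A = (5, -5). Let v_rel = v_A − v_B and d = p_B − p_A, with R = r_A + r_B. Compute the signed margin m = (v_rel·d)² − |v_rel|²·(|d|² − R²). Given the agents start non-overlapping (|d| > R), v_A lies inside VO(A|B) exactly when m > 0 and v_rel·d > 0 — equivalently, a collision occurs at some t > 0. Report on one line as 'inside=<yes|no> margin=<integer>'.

d = (5, -17),  |d|² = 314;  R = 8+7 = 15,  c = 314−15² = 89
v_rel = (2, -10),  |v_rel|² = 104;  v_rel·d = (2)·(5) + (-10)·(-17) = 180
104·t² − 360·t + 89 = 0  ⇒  m = 180² − 104·89 = 23144
m = 23144 > 0,  v_rel·d = 180 > 0  ⇒  inside

inside=yes margin=23144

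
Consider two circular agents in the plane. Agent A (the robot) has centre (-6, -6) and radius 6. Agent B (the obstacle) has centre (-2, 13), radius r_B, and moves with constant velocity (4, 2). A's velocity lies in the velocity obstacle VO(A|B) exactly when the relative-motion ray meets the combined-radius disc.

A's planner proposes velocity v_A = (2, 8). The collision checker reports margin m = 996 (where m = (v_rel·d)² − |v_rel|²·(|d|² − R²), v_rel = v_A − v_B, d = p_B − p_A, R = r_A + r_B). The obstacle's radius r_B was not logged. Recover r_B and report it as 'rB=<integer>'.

m = 996
d = (4, 19);  v_rel = (-2, 6),  |v_rel|² = 40
v_rel×d = (-2)·(19) − (6)·(4) = -62
since m = R²·40 − (-62)²:  R² = (3844 + 996) / 40 = 121
R = √121 = 11  ⇒  r_B = 11 − 6 = 5

rB=5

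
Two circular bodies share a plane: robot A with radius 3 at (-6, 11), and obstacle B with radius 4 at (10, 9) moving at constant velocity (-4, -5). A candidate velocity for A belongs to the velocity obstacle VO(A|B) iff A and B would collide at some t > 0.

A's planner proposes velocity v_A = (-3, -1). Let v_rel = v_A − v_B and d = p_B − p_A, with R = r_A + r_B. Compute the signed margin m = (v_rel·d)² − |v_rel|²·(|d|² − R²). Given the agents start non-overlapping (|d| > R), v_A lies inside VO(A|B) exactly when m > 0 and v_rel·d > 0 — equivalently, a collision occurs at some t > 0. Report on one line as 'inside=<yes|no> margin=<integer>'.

d = (16, -2),  |d|² = 260;  R = 3+4 = 7,  c = 260−7² = 211
v_rel = (1, 4),  |v_rel|² = 17;  v_rel·d = (1)·(16) + (4)·(-2) = 8
17·t² − 16·t + 211 = 0  ⇒  m = 8² − 17·211 = -3523
m = -3523 < 0,  v_rel·d = 8 > 0  ⇒  outside

inside=no margin=-3523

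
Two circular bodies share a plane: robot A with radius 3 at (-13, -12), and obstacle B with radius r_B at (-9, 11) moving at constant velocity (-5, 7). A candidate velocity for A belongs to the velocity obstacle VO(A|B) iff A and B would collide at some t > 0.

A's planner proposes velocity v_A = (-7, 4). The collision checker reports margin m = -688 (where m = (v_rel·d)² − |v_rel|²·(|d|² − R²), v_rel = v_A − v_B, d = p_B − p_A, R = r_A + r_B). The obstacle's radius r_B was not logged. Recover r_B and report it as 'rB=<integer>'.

m = -688
d = (4, 23);  v_rel = (-2, -3),  |v_rel|² = 13
v_rel×d = (-2)·(23) − (-3)·(4) = -34
since m = R²·13 − (-34)²:  R² = (1156 + -688) / 13 = 36
R = √36 = 6  ⇒  r_B = 6 − 3 = 3

rB=3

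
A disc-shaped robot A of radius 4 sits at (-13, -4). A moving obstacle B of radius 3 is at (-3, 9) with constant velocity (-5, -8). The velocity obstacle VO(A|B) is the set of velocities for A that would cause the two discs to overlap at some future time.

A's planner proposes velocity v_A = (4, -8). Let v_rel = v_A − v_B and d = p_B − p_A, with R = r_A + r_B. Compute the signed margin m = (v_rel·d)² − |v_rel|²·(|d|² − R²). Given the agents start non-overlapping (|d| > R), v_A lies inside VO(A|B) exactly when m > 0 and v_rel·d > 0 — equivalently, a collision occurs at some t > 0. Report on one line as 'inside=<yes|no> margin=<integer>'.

d = (10, 13),  |d|² = 269;  R = 4+3 = 7,  c = 269−7² = 220
v_rel = (9, 0),  |v_rel|² = 81;  v_rel·d = (9)·(10) + (0)·(13) = 90
81·t² − 180·t + 220 = 0  ⇒  m = 90² − 81·220 = -9720
m = -9720 < 0,  v_rel·d = 90 > 0  ⇒  outside

inside=no margin=-9720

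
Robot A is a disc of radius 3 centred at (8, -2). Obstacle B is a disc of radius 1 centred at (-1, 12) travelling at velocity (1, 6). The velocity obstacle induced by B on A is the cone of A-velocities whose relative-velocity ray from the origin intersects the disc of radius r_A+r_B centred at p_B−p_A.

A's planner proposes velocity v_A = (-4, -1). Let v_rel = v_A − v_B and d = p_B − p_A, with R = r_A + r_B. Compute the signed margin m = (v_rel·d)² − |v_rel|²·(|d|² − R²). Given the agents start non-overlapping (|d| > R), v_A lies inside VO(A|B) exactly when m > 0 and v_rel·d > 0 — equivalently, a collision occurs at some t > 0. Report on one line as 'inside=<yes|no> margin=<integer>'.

d = (-9, 14),  |d|² = 277;  R = 3+1 = 4,  c = 277−4² = 261
v_rel = (-5, -7),  |v_rel|² = 74;  v_rel·d = (-5)·(-9) + (-7)·(14) = -53
74·t² + 106·t + 261 = 0  ⇒  m = (-53)² − 74·261 = -16505
m = -16505 < 0,  v_rel·d = -53 < 0  ⇒  outside

inside=no margin=-16505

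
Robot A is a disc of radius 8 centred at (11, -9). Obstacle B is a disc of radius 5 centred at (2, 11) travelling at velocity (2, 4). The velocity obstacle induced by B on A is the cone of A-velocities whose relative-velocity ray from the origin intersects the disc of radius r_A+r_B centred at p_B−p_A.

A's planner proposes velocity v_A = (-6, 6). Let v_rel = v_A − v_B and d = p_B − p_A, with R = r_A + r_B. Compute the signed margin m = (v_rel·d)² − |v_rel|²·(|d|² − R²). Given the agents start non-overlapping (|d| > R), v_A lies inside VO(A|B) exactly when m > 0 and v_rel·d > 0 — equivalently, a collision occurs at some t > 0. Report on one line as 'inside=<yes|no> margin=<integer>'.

d = (-9, 20),  |d|² = 481;  R = 8+5 = 13,  c = 481−13² = 312
v_rel = (-8, 2),  |v_rel|² = 68;  v_rel·d = (-8)·(-9) + (2)·(20) = 112
68·t² − 224·t + 312 = 0  ⇒  m = 112² − 68·312 = -8672
m = -8672 < 0,  v_rel·d = 112 > 0  ⇒  outside

inside=no margin=-8672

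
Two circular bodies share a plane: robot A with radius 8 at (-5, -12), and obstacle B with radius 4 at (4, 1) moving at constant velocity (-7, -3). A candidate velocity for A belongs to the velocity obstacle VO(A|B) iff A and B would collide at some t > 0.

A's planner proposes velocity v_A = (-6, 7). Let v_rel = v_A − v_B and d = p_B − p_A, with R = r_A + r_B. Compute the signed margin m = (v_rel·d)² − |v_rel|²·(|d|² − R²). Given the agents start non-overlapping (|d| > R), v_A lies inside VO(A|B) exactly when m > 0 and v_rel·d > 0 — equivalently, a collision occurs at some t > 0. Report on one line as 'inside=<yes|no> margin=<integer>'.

d = (9, 13),  |d|² = 250;  R = 8+4 = 12,  c = 250−12² = 106
v_rel = (1, 10),  |v_rel|² = 101;  v_rel·d = (1)·(9) + (10)·(13) = 139
101·t² − 278·t + 106 = 0  ⇒  m = 139² − 101·106 = 8615
m = 8615 > 0,  v_rel·d = 139 > 0  ⇒  inside

inside=yes margin=8615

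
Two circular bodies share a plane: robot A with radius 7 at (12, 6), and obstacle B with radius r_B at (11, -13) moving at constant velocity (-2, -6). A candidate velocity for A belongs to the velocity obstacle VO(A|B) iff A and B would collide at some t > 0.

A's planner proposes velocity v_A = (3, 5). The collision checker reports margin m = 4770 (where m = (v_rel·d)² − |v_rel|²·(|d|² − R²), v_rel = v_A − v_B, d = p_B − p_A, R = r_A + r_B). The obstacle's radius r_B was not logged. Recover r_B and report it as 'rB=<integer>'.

m = 4770
d = (-1, -19);  v_rel = (5, 11),  |v_rel|² = 146
v_rel×d = (5)·(-19) − (11)·(-1) = -84
since m = R²·146 − (-84)²:  R² = (7056 + 4770) / 146 = 81
R = √81 = 9  ⇒  r_B = 9 − 7 = 2

rB=2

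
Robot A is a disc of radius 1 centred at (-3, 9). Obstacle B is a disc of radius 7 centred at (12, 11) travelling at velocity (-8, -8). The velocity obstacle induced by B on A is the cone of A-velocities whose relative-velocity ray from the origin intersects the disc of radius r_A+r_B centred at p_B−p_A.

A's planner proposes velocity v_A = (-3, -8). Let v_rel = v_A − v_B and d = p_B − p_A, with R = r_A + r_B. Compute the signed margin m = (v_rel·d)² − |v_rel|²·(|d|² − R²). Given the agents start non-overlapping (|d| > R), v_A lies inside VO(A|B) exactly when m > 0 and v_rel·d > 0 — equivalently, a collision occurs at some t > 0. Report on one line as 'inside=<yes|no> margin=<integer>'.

d = (15, 2),  |d|² = 229;  R = 1+7 = 8,  c = 229−8² = 165
v_rel = (5, 0),  |v_rel|² = 25;  v_rel·d = (5)·(15) + (0)·(2) = 75
25·t² − 150·t + 165 = 0  ⇒  m = 75² − 25·165 = 1500
m = 1500 > 0,  v_rel·d = 75 > 0  ⇒  inside

inside=yes margin=1500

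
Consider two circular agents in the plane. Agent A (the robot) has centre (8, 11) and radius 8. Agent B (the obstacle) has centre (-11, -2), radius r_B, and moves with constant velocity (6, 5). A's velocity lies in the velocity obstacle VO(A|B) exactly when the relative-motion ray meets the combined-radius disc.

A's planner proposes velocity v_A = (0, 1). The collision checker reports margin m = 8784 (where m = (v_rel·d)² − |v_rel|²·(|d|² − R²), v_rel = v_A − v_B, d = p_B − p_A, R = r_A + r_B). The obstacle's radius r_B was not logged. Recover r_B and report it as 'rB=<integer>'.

m = 8784
d = (-19, -13);  v_rel = (-6, -4),  |v_rel|² = 52
v_rel×d = (-6)·(-13) − (-4)·(-19) = 2
since m = R²·52 − 2²:  R² = (4 + 8784) / 52 = 169
R = √169 = 13  ⇒  r_B = 13 − 8 = 5

rB=5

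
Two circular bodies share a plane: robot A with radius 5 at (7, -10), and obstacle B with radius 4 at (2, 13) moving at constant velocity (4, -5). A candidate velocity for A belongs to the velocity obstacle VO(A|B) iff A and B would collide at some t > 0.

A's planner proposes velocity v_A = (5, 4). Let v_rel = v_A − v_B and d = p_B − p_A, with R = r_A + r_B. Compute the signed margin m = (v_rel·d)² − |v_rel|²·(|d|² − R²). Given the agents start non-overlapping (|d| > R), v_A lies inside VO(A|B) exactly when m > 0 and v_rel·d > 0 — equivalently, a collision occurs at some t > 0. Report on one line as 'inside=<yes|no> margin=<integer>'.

d = (-5, 23),  |d|² = 554;  R = 5+4 = 9,  c = 554−9² = 473
v_rel = (1, 9),  |v_rel|² = 82;  v_rel·d = (1)·(-5) + (9)·(23) = 202
82·t² − 404·t + 473 = 0  ⇒  m = 202² − 82·473 = 2018
m = 2018 > 0,  v_rel·d = 202 > 0  ⇒  inside

inside=yes margin=2018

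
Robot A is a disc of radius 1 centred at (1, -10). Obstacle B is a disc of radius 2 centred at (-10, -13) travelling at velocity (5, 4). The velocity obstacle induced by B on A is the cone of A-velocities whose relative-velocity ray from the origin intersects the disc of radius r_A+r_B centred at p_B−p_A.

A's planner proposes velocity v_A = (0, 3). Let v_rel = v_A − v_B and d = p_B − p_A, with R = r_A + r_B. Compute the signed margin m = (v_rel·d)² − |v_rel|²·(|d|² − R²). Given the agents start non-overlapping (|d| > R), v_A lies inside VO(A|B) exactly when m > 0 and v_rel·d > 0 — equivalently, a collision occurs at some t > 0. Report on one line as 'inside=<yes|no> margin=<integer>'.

d = (-11, -3),  |d|² = 130;  R = 1+2 = 3,  c = 130−3² = 121
v_rel = (-5, -1),  |v_rel|² = 26;  v_rel·d = (-5)·(-11) + (-1)·(-3) = 58
26·t² − 116·t + 121 = 0  ⇒  m = 58² − 26·121 = 218
m = 218 > 0,  v_rel·d = 58 > 0  ⇒  inside

inside=yes margin=218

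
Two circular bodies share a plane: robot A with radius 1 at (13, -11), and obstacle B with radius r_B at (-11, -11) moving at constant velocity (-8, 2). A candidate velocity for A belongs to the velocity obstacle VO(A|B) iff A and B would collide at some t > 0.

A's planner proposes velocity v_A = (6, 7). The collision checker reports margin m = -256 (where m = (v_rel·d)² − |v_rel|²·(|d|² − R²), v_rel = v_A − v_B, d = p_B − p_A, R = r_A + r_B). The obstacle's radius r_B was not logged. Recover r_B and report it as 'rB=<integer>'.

m = -256
d = (-24, 0);  v_rel = (14, 5),  |v_rel|² = 221
v_rel×d = (14)·(0) − (5)·(-24) = 120
since m = R²·221 − 120²:  R² = (14400 + -256) / 221 = 64
R = √64 = 8  ⇒  r_B = 8 − 1 = 7

rB=7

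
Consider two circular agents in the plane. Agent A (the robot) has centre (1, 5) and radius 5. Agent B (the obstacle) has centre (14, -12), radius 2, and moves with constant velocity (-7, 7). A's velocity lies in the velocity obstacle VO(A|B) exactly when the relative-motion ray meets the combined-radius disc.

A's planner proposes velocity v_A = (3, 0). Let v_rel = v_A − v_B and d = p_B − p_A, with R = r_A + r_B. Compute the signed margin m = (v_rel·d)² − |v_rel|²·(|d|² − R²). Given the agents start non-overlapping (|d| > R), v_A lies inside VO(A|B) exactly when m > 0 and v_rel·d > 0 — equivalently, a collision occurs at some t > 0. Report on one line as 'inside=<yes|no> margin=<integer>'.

d = (13, -17),  |d|² = 458;  R = 5+2 = 7,  c = 458−7² = 409
v_rel = (10, -7),  |v_rel|² = 149;  v_rel·d = (10)·(13) + (-7)·(-17) = 249
149·t² − 498·t + 409 = 0  ⇒  m = 249² − 149·409 = 1060
m = 1060 > 0,  v_rel·d = 249 > 0  ⇒  inside

inside=yes margin=1060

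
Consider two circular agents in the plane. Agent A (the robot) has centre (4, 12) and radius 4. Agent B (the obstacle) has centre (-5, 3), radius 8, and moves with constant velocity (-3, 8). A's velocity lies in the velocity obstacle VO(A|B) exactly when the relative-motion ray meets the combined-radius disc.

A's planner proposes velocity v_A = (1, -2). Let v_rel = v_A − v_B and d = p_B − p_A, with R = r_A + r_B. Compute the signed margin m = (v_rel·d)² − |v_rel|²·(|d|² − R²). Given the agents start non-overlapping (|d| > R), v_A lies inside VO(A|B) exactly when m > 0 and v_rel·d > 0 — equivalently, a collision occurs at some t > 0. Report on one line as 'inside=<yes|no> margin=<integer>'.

d = (-9, -9),  |d|² = 162;  R = 4+8 = 12,  c = 162−12² = 18
v_rel = (4, -10),  |v_rel|² = 116;  v_rel·d = (4)·(-9) + (-10)·(-9) = 54
116·t² − 108·t + 18 = 0  ⇒  m = 54² − 116·18 = 828
m = 828 > 0,  v_rel·d = 54 > 0  ⇒  inside

inside=yes margin=828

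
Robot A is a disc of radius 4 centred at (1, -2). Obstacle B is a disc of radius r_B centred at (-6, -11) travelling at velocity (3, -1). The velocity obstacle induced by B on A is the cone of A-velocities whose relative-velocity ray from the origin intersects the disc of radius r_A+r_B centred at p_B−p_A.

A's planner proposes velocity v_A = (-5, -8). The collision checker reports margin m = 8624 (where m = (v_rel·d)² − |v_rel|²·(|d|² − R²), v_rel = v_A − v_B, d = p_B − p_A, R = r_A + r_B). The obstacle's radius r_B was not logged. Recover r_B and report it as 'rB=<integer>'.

m = 8624
d = (-7, -9);  v_rel = (-8, -7),  |v_rel|² = 113
v_rel×d = (-8)·(-9) − (-7)·(-7) = 23
since m = R²·113 − 23²:  R² = (529 + 8624) / 113 = 81
R = √81 = 9  ⇒  r_B = 9 − 4 = 5

rB=5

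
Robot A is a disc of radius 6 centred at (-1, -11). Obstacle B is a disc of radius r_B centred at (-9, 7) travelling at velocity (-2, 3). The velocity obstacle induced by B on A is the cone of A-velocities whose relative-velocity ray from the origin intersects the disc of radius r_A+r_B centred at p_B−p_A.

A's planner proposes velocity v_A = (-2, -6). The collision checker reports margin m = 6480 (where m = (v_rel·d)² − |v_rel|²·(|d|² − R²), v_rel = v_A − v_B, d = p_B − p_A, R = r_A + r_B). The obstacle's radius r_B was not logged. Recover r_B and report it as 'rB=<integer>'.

m = 6480
d = (-8, 18);  v_rel = (0, -9),  |v_rel|² = 81
v_rel×d = (0)·(18) − (-9)·(-8) = -72
since m = R²·81 − (-72)²:  R² = (5184 + 6480) / 81 = 144
R = √144 = 12  ⇒  r_B = 12 − 6 = 6

rB=6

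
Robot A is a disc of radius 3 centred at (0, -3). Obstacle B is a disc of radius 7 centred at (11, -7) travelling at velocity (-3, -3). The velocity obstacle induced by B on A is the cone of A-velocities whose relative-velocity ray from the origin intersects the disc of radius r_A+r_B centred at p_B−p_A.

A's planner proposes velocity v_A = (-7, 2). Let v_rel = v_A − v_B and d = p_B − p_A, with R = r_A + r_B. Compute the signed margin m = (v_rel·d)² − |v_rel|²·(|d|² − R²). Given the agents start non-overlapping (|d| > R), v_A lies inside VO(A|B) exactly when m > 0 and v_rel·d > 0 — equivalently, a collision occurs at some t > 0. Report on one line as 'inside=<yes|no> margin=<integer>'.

d = (11, -4),  |d|² = 137;  R = 3+7 = 10,  c = 137−10² = 37
v_rel = (-4, 5),  |v_rel|² = 41;  v_rel·d = (-4)·(11) + (5)·(-4) = -64
41·t² + 128·t + 37 = 0  ⇒  m = (-64)² − 41·37 = 2579
m = 2579 > 0,  v_rel·d = -64 < 0  ⇒  outside

inside=no margin=2579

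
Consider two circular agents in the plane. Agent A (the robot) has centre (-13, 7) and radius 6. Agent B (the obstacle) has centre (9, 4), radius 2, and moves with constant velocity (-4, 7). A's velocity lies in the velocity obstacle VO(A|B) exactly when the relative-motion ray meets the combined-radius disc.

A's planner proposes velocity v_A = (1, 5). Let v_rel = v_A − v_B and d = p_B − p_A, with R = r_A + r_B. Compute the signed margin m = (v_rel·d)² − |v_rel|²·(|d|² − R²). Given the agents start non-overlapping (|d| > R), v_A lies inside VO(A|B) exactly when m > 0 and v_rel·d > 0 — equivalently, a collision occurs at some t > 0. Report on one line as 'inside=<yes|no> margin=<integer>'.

d = (22, -3),  |d|² = 493;  R = 6+2 = 8,  c = 493−8² = 429
v_rel = (5, -2),  |v_rel|² = 29;  v_rel·d = (5)·(22) + (-2)·(-3) = 116
29·t² − 232·t + 429 = 0  ⇒  m = 116² − 29·429 = 1015
m = 1015 > 0,  v_rel·d = 116 > 0  ⇒  inside

inside=yes margin=1015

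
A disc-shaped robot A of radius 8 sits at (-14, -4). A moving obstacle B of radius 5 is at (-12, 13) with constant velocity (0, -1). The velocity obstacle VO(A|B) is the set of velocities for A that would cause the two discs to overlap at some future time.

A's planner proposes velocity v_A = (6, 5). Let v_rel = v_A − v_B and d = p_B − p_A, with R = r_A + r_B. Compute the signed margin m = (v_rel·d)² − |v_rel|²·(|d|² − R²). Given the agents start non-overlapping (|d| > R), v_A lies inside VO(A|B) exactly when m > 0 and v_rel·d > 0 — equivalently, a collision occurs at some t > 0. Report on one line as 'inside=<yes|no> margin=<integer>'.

d = (2, 17),  |d|² = 293;  R = 8+5 = 13,  c = 293−13² = 124
v_rel = (6, 6),  |v_rel|² = 72;  v_rel·d = (6)·(2) + (6)·(17) = 114
72·t² − 228·t + 124 = 0  ⇒  m = 114² − 72·124 = 4068
m = 4068 > 0,  v_rel·d = 114 > 0  ⇒  inside

inside=yes margin=4068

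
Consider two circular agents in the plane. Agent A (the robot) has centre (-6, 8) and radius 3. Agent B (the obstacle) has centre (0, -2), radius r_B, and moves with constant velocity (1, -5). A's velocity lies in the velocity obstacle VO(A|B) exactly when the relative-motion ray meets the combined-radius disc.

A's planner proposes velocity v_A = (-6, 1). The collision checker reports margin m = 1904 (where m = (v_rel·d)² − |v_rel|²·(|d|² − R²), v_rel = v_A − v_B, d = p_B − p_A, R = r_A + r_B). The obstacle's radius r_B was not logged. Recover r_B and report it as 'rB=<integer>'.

m = 1904
d = (6, -10);  v_rel = (-7, 6),  |v_rel|² = 85
v_rel×d = (-7)·(-10) − (6)·(6) = 34
since m = R²·85 − 34²:  R² = (1156 + 1904) / 85 = 36
R = √36 = 6  ⇒  r_B = 6 − 3 = 3

rB=3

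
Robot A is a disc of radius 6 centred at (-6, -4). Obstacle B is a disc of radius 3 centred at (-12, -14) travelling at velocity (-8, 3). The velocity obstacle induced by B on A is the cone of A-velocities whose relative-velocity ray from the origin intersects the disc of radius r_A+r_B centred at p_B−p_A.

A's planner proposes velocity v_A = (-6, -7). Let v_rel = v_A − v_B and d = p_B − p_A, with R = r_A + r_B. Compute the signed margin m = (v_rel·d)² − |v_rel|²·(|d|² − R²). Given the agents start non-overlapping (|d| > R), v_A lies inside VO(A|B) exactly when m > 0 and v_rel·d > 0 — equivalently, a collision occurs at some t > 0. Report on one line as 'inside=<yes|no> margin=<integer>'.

d = (-6, -10),  |d|² = 136;  R = 6+3 = 9,  c = 136−9² = 55
v_rel = (2, -10),  |v_rel|² = 104;  v_rel·d = (2)·(-6) + (-10)·(-10) = 88
104·t² − 176·t + 55 = 0  ⇒  m = 88² − 104·55 = 2024
m = 2024 > 0,  v_rel·d = 88 > 0  ⇒  inside

inside=yes margin=2024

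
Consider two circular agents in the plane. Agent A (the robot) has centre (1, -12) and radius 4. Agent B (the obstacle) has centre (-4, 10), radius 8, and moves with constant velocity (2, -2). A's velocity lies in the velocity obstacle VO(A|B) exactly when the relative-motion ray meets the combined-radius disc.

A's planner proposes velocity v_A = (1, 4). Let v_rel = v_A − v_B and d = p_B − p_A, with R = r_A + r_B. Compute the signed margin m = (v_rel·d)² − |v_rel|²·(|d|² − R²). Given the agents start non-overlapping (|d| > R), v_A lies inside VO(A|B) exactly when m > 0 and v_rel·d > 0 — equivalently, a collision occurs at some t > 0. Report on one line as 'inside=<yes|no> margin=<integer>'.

d = (-5, 22),  |d|² = 509;  R = 4+8 = 12,  c = 509−12² = 365
v_rel = (-1, 6),  |v_rel|² = 37;  v_rel·d = (-1)·(-5) + (6)·(22) = 137
37·t² − 274·t + 365 = 0  ⇒  m = 137² − 37·365 = 5264
m = 5264 > 0,  v_rel·d = 137 > 0  ⇒  inside

inside=yes margin=5264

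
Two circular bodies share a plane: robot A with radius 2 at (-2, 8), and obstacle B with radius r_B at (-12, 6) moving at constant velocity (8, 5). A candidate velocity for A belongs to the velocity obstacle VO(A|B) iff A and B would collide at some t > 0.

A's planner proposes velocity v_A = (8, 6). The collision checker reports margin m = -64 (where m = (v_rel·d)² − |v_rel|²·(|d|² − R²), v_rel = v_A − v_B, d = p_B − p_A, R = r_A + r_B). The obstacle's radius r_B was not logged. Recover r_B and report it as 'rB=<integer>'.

m = -64
d = (-10, -2);  v_rel = (0, 1),  |v_rel|² = 1
v_rel×d = (0)·(-2) − (1)·(-10) = 10
since m = R²·1 − 10²:  R² = (100 + -64) / 1 = 36
R = √36 = 6  ⇒  r_B = 6 − 2 = 4

rB=4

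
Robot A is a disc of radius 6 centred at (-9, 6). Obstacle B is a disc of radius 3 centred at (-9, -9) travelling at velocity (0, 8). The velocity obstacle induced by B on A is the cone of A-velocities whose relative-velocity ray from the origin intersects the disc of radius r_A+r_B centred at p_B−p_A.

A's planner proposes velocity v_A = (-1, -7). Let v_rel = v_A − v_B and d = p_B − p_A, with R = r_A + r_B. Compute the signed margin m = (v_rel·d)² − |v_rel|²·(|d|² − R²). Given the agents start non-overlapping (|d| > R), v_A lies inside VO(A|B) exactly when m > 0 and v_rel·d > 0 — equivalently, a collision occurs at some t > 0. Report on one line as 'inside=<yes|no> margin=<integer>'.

d = (0, -15),  |d|² = 225;  R = 6+3 = 9,  c = 225−9² = 144
v_rel = (-1, -15),  |v_rel|² = 226;  v_rel·d = (-1)·(0) + (-15)·(-15) = 225
226·t² − 450·t + 144 = 0  ⇒  m = 225² − 226·144 = 18081
m = 18081 > 0,  v_rel·d = 225 > 0  ⇒  inside

inside=yes margin=18081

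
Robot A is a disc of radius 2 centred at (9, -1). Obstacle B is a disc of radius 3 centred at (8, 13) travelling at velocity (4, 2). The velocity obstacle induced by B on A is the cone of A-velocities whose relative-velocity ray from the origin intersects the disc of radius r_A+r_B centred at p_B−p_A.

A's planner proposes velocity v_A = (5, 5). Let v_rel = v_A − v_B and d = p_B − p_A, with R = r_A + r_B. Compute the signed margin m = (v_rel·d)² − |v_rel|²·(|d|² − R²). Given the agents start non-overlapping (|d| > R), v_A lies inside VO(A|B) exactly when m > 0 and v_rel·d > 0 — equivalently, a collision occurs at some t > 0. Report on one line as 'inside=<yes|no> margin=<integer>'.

d = (-1, 14),  |d|² = 197;  R = 2+3 = 5,  c = 197−5² = 172
v_rel = (1, 3),  |v_rel|² = 10;  v_rel·d = (1)·(-1) + (3)·(14) = 41
10·t² − 82·t + 172 = 0  ⇒  m = 41² − 10·172 = -39
m = -39 < 0,  v_rel·d = 41 > 0  ⇒  outside

inside=no margin=-39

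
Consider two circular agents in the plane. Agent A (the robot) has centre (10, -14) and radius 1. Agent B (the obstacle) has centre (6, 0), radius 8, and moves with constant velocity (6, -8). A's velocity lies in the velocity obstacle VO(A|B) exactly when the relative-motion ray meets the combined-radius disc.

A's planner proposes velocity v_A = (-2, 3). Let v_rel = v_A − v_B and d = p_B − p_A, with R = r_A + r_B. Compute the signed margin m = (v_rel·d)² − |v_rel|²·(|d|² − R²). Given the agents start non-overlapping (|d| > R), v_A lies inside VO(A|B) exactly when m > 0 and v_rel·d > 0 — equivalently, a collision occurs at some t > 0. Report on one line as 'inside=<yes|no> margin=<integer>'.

d = (-4, 14),  |d|² = 212;  R = 1+8 = 9,  c = 212−9² = 131
v_rel = (-8, 11),  |v_rel|² = 185;  v_rel·d = (-8)·(-4) + (11)·(14) = 186
185·t² − 372·t + 131 = 0  ⇒  m = 186² − 185·131 = 10361
m = 10361 > 0,  v_rel·d = 186 > 0  ⇒  inside

inside=yes margin=10361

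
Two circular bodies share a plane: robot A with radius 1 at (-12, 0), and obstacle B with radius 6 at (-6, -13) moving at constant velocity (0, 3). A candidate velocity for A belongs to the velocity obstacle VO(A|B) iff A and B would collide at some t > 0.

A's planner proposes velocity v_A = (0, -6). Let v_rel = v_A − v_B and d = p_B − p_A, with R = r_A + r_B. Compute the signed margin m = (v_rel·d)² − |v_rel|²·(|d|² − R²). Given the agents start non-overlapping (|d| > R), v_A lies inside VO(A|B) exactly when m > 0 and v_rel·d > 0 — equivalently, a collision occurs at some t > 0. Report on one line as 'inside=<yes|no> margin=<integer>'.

d = (6, -13),  |d|² = 205;  R = 1+6 = 7,  c = 205−7² = 156
v_rel = (0, -9),  |v_rel|² = 81;  v_rel·d = (0)·(6) + (-9)·(-13) = 117
81·t² − 234·t + 156 = 0  ⇒  m = 117² − 81·156 = 1053
m = 1053 > 0,  v_rel·d = 117 > 0  ⇒  inside

inside=yes margin=1053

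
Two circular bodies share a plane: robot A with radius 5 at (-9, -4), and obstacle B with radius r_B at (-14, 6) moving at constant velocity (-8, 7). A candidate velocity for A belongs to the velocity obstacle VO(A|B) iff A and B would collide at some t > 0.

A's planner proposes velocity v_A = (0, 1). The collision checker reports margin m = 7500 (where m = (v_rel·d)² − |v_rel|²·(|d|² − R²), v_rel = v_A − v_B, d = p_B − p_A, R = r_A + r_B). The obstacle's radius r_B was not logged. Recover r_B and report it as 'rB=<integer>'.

m = 7500
d = (-5, 10);  v_rel = (8, -6),  |v_rel|² = 100
v_rel×d = (8)·(10) − (-6)·(-5) = 50
since m = R²·100 − 50²:  R² = (2500 + 7500) / 100 = 100
R = √100 = 10  ⇒  r_B = 10 − 5 = 5

rB=5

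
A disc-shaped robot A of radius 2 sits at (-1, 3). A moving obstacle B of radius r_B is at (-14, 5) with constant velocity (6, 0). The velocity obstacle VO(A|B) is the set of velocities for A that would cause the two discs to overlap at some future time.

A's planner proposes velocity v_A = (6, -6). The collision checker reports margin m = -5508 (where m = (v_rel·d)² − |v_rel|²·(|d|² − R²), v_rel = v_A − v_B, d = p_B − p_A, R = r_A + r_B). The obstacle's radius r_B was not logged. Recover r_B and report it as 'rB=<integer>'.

m = -5508
d = (-13, 2);  v_rel = (0, -6),  |v_rel|² = 36
v_rel×d = (0)·(2) − (-6)·(-13) = -78
since m = R²·36 − (-78)²:  R² = (6084 + -5508) / 36 = 16
R = √16 = 4  ⇒  r_B = 4 − 2 = 2

rB=2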